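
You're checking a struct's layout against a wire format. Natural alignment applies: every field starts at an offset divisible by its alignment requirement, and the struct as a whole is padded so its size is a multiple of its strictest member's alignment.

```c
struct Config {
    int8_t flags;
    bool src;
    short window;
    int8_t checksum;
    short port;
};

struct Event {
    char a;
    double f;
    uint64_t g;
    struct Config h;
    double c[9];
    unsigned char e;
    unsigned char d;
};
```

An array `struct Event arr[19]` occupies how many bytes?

Config: flags at 0 (size 1, align 1) → ends 1; src at 1 (size 1, align 1) → ends 2; window at 2 (size 2, align 2) → ends 4; checksum at 4 (size 1, align 1) → ends 5; pad 1 to align 2 for port; port at 6 (size 2, align 2) → ends 8; total 8 bytes, alignment 2
a at 0 (size 1, align 1) → ends 1
pad 7 to align 8 for f
f at 8 (size 8, align 8) → ends 16
g at 16 (size 8, align 8) → ends 24
h at 24 (size 8, align 2) → ends 32
c at 32 (size 72, align 8) → ends 104
e at 104 (size 1, align 1) → ends 105
d at 105 (size 1, align 1) → ends 106
tail pad 6 to reach multiple of 8
total 112 bytes, alignment 8
array of 19: 19 × 112 = 2128

2128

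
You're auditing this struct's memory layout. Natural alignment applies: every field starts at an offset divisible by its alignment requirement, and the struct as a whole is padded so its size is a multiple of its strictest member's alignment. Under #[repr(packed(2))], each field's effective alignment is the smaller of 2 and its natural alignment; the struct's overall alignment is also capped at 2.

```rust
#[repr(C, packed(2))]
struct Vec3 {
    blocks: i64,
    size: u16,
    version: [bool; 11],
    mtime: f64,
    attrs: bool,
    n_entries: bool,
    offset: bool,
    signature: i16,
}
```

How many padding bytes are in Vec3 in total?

2

0..8  blocks  (8B, 2-aligned)
8..10  size  (2B, 2-aligned)
10..21  version  (11B, 1-aligned)
21..22  -- padding (1B)
22..30  mtime  (8B, 2-aligned)
30..31  attrs  (1B, 1-aligned)
31..32  n_entries  (1B, 1-aligned)
32..33  offset  (1B, 1-aligned)
33..34  -- padding (1B)
34..36  signature  (2B, 2-aligned)
sizeof = 36, alignof = 2
data bytes 34, size 36 → padding 2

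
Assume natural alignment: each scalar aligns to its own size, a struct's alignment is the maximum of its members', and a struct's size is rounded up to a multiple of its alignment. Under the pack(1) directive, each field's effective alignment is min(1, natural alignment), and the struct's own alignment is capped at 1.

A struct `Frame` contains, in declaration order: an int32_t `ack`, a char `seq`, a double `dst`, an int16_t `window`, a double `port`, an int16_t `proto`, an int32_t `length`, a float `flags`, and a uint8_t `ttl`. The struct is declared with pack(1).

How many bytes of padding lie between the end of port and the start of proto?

0

@0: ack [4B, align 1] → 4
@4: seq [1B, align 1] → 5
@5: dst [8B, align 1] → 13
@13: window [2B, align 1] → 15
@15: port [8B, align 1] → 23
@23: proto [2B, align 1] → 25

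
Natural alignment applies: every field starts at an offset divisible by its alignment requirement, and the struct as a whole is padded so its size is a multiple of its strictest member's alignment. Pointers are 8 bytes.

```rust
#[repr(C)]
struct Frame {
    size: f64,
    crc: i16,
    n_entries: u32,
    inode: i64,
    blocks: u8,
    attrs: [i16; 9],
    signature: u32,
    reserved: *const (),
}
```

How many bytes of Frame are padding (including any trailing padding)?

@0: size [8B, align 8] → 8
@8: crc [2B, align 2] → 10
+2 pad (align 4)
@12: n_entries [4B, align 4] → 16
@16: inode [8B, align 8] → 24
@24: blocks [1B, align 1] → 25
+1 pad (align 2)
@26: attrs [18B, align 2] → 44
@44: signature [4B, align 4] → 48
@48: reserved [8B, align 8] → 56
size 56, align 8
data bytes 53, size 56 → padding 3

3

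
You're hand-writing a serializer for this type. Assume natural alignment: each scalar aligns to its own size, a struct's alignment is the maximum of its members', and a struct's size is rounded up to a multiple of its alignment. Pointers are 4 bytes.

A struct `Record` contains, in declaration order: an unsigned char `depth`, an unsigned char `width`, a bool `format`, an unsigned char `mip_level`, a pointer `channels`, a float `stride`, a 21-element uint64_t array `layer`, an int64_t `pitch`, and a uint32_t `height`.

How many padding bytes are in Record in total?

8

0..1  depth  (1B, 1-aligned)
1..2  width  (1B, 1-aligned)
2..3  format  (1B, 1-aligned)
3..4  mip_level  (1B, 1-aligned)
4..8  channels  (4B, 4-aligned)
8..12  stride  (4B, 4-aligned)
12..16  -- padding (4B)
16..184  layer  (168B, 8-aligned)
184..192  pitch  (8B, 8-aligned)
192..196  height  (4B, 4-aligned)
196..200  -- tail padding (4B)
sizeof = 200, alignof = 8
data bytes 192, size 200 → padding 8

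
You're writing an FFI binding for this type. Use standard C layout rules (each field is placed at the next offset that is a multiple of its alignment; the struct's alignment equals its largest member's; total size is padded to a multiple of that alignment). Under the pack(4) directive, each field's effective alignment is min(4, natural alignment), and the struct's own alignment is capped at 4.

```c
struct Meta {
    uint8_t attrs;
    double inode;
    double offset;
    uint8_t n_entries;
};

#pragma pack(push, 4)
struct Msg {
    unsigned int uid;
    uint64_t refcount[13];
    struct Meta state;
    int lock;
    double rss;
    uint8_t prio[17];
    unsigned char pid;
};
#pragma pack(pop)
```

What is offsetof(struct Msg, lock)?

140

Meta: @0: attrs [1B, align 1] → 1; +7 pad (align 8); @8: inode [8B, align 8] → 16; @16: offset [8B, align 8] → 24; @24: n_entries [1B, align 1] → 25; +7 tail pad (align 8); size 32, align 8
@0: uid [4B, align 4] → 4
@4: refcount [104B, align 4] → 108
@108: state [32B, align 4] → 140
@140: lock [4B, align 4] → 144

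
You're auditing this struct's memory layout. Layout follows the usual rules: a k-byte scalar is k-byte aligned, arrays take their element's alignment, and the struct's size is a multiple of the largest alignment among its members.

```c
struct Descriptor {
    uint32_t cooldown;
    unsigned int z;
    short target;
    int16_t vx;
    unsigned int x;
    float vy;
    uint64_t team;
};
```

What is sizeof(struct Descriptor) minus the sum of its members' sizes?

4

@0: cooldown [4B, align 4] → 4
@4: z [4B, align 4] → 8
@8: target [2B, align 2] → 10
@10: vx [2B, align 2] → 12
@12: x [4B, align 4] → 16
@16: vy [4B, align 4] → 20
+4 pad (align 8)
@24: team [8B, align 8] → 32
size 32, align 8
data bytes 28, size 32 → padding 4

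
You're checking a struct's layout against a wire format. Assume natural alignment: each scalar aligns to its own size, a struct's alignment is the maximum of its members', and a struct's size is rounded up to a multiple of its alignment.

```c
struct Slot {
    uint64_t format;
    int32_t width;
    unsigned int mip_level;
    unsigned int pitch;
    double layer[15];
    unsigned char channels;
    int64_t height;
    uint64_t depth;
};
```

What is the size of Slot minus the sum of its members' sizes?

@0: format [8B, align 8] → 8
@8: width [4B, align 4] → 12
@12: mip_level [4B, align 4] → 16
@16: pitch [4B, align 4] → 20
+4 pad (align 8)
@24: layer [120B, align 8] → 144
@144: channels [1B, align 1] → 145
+7 pad (align 8)
@152: height [8B, align 8] → 160
@160: depth [8B, align 8] → 168
size 168, align 8
data bytes 157, size 168 → padding 11

11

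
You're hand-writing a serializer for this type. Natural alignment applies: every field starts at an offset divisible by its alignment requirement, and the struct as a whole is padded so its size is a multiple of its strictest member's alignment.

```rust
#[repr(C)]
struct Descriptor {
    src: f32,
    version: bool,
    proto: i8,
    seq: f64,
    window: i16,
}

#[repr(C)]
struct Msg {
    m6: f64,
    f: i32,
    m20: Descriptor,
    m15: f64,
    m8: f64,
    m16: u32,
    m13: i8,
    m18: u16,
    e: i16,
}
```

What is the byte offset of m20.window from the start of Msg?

Descriptor: src at 0 (size 4, align 4) → ends 4; version at 4 (size 1, align 1) → ends 5; proto at 5 (size 1, align 1) → ends 6; pad 2 to align 8 for seq; seq at 8 (size 8, align 8) → ends 16; window at 16 (size 2, align 2) → ends 18; tail pad 6 to reach multiple of 8; total 24 bytes, alignment 8
m6 at 0 (size 8, align 8) → ends 8
f at 8 (size 4, align 4) → ends 12
pad 4 to align 8 for m20
m20 at 16 (size 24, align 8) → ends 40
within Descriptor: window at 16
16 + 16 = 32

32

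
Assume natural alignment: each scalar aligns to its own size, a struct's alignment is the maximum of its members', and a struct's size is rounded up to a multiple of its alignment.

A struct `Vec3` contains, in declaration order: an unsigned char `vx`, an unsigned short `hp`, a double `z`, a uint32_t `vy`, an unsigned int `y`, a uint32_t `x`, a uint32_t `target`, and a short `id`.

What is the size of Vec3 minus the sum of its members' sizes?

0..1  vx  (1B, 1-aligned)
1..2  -- padding (1B)
2..4  hp  (2B, 2-aligned)
4..8  -- padding (4B)
8..16  z  (8B, 8-aligned)
16..20  vy  (4B, 4-aligned)
20..24  y  (4B, 4-aligned)
24..28  x  (4B, 4-aligned)
28..32  target  (4B, 4-aligned)
32..34  id  (2B, 2-aligned)
34..40  -- tail padding (6B)
sizeof = 40, alignof = 8
data bytes 29, size 40 → padding 11

11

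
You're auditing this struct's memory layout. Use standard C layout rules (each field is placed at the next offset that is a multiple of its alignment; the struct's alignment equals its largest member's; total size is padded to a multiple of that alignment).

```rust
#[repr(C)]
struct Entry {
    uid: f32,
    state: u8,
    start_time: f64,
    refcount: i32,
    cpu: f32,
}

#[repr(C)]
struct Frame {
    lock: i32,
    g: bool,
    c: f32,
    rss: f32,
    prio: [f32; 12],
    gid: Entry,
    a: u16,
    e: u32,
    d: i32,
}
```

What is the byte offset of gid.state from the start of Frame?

68

Entry: 0..4  uid  (4B, 4-aligned); 4..5  state  (1B, 1-aligned); 5..8  -- padding (3B); 8..16  start_time  (8B, 8-aligned); 16..20  refcount  (4B, 4-aligned); 20..24  cpu  (4B, 4-aligned); sizeof = 24, alignof = 8
0..4  lock  (4B, 4-aligned)
4..5  g  (1B, 1-aligned)
5..8  -- padding (3B)
8..12  c  (4B, 4-aligned)
12..16  rss  (4B, 4-aligned)
16..64  prio  (48B, 4-aligned)
64..88  gid  (24B, 8-aligned)
within Entry: state at 4
64 + 4 = 68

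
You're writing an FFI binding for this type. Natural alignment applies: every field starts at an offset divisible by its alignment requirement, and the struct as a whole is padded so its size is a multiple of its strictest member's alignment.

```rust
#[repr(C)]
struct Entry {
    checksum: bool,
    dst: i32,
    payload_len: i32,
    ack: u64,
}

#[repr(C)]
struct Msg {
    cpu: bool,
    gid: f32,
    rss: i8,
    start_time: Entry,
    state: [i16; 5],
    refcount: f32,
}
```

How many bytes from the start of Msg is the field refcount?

Entry: @0: checksum [1B, align 1] → 1; +3 pad (align 4); @4: dst [4B, align 4] → 8; @8: payload_len [4B, align 4] → 12; +4 pad (align 8); @16: ack [8B, align 8] → 24; size 24, align 8
@0: cpu [1B, align 1] → 1
+3 pad (align 4)
@4: gid [4B, align 4] → 8
@8: rss [1B, align 1] → 9
+7 pad (align 8)
@16: start_time [24B, align 8] → 40
@40: state [10B, align 2] → 50
+2 pad (align 4)
@52: refcount [4B, align 4] → 56

52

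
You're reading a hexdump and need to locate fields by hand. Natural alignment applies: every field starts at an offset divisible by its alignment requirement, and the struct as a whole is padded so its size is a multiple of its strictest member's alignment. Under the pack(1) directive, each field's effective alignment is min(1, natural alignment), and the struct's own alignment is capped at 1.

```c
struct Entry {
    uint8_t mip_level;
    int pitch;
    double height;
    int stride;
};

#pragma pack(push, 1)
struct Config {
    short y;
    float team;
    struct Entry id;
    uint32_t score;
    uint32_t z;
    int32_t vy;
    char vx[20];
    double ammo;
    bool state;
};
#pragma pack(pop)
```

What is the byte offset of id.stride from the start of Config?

Entry: mip_level at 0 (size 1, align 1) → ends 1; pad 3 to align 4 for pitch; pitch at 4 (size 4, align 4) → ends 8; height at 8 (size 8, align 8) → ends 16; stride at 16 (size 4, align 4) → ends 20; tail pad 4 to reach multiple of 8; total 24 bytes, alignment 8
y at 0 (size 2, align 1) → ends 2
team at 2 (size 4, align 1) → ends 6
id at 6 (size 24, align 1) → ends 30
within Entry: stride at 16
6 + 16 = 22

22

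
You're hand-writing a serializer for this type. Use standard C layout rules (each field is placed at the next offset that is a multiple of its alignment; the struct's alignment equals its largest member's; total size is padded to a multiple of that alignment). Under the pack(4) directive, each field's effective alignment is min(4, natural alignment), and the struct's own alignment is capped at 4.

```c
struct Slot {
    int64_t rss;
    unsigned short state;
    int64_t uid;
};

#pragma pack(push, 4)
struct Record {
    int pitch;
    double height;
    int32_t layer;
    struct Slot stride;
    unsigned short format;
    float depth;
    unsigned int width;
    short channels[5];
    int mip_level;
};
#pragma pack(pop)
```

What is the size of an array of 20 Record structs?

Slot: 0..8  rss  (8B, 8-aligned); 8..10  state  (2B, 2-aligned); 10..16  -- padding (6B); 16..24  uid  (8B, 8-aligned); sizeof = 24, alignof = 8
0..4  pitch  (4B, 4-aligned)
4..12  height  (8B, 4-aligned)
12..16  layer  (4B, 4-aligned)
16..40  stride  (24B, 4-aligned)
40..42  format  (2B, 2-aligned)
42..44  -- padding (2B)
44..48  depth  (4B, 4-aligned)
48..52  width  (4B, 4-aligned)
52..62  channels  (10B, 2-aligned)
62..64  -- padding (2B)
64..68  mip_level  (4B, 4-aligned)
sizeof = 68, alignof = 4
array of 20: 20 × 68 = 1360

1360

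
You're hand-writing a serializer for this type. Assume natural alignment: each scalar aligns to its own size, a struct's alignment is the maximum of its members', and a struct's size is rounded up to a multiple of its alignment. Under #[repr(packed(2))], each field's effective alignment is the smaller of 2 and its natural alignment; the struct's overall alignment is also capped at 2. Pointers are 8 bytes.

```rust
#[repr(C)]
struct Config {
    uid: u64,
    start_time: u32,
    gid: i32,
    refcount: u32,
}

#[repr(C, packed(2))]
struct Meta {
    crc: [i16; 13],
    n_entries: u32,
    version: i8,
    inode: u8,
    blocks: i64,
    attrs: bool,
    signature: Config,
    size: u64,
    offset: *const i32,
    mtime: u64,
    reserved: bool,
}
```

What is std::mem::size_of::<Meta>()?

92

Config: 0..8  uid  (8B, 8-aligned); 8..12  start_time  (4B, 4-aligned); 12..16  gid  (4B, 4-aligned); 16..20  refcount  (4B, 4-aligned); 20..24  -- tail padding (4B); sizeof = 24, alignof = 8
0..26  crc  (26B, 2-aligned)
26..30  n_entries  (4B, 2-aligned)
30..31  version  (1B, 1-aligned)
31..32  inode  (1B, 1-aligned)
32..40  blocks  (8B, 2-aligned)
40..41  attrs  (1B, 1-aligned)
41..42  -- padding (1B)
42..66  signature  (24B, 2-aligned)
66..74  size  (8B, 2-aligned)
74..82  offset  (8B, 2-aligned)
82..90  mtime  (8B, 2-aligned)
90..91  reserved  (1B, 1-aligned)
91..92  -- tail padding (1B)
sizeof = 92, alignof = 2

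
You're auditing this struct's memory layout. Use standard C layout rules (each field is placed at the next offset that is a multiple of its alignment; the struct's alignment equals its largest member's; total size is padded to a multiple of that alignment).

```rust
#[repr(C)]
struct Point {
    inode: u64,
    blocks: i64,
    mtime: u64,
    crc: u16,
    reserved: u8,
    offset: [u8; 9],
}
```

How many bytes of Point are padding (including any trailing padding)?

4

@0: inode [8B, align 8] → 8
@8: blocks [8B, align 8] → 16
@16: mtime [8B, align 8] → 24
@24: crc [2B, align 2] → 26
@26: reserved [1B, align 1] → 27
@27: offset [9B, align 1] → 36
+4 tail pad (align 8)
size 40, align 8
data bytes 36, size 40 → padding 4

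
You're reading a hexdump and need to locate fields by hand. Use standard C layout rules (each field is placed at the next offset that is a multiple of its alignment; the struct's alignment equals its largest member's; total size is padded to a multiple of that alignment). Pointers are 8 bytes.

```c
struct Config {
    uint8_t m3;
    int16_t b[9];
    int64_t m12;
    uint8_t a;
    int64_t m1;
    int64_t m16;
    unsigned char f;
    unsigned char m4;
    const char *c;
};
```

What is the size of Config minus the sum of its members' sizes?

18

0..1  m3  (1B, 1-aligned)
1..2  -- padding (1B)
2..20  b  (18B, 2-aligned)
20..24  -- padding (4B)
24..32  m12  (8B, 8-aligned)
32..33  a  (1B, 1-aligned)
33..40  -- padding (7B)
40..48  m1  (8B, 8-aligned)
48..56  m16  (8B, 8-aligned)
56..57  f  (1B, 1-aligned)
57..58  m4  (1B, 1-aligned)
58..64  -- padding (6B)
64..72  c  (8B, 8-aligned)
sizeof = 72, alignof = 8
data bytes 54, size 72 → padding 18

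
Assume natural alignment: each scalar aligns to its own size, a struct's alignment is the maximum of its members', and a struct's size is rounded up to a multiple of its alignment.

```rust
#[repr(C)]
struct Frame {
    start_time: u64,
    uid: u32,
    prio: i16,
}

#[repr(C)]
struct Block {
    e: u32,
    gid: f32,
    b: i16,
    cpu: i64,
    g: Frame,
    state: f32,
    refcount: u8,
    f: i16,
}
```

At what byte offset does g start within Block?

Frame: start_time at 0 (size 8, align 8) → ends 8; uid at 8 (size 4, align 4) → ends 12; prio at 12 (size 2, align 2) → ends 14; tail pad 2 to reach multiple of 8; total 16 bytes, alignment 8
e at 0 (size 4, align 4) → ends 4
gid at 4 (size 4, align 4) → ends 8
b at 8 (size 2, align 2) → ends 10
pad 6 to align 8 for cpu
cpu at 16 (size 8, align 8) → ends 24
g at 24 (size 16, align 8) → ends 40

24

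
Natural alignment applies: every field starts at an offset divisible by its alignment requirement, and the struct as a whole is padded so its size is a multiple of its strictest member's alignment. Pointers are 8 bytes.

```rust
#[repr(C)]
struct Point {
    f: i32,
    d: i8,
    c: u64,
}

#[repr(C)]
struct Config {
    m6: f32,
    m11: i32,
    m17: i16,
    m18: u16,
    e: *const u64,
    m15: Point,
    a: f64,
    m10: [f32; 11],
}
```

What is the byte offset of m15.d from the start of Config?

Point: @0: f [4B, align 4] → 4; @4: d [1B, align 1] → 5; +3 pad (align 8); @8: c [8B, align 8] → 16; size 16, align 8
@0: m6 [4B, align 4] → 4
@4: m11 [4B, align 4] → 8
@8: m17 [2B, align 2] → 10
@10: m18 [2B, align 2] → 12
+4 pad (align 8)
@16: e [8B, align 8] → 24
@24: m15 [16B, align 8] → 40
within Point: d at 4
24 + 4 = 28

28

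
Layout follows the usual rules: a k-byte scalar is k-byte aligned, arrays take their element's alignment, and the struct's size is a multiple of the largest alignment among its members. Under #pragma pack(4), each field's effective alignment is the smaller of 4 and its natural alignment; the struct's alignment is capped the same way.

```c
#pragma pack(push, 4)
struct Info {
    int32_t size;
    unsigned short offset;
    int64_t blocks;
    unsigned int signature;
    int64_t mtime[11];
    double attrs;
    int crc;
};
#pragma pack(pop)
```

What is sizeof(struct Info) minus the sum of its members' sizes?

0..4  size  (4B, 4-aligned)
4..6  offset  (2B, 2-aligned)
6..8  -- padding (2B)
8..16  blocks  (8B, 4-aligned)
16..20  signature  (4B, 4-aligned)
20..108  mtime  (88B, 4-aligned)
108..116  attrs  (8B, 4-aligned)
116..120  crc  (4B, 4-aligned)
sizeof = 120, alignof = 4
data bytes 118, size 120 → padding 2

2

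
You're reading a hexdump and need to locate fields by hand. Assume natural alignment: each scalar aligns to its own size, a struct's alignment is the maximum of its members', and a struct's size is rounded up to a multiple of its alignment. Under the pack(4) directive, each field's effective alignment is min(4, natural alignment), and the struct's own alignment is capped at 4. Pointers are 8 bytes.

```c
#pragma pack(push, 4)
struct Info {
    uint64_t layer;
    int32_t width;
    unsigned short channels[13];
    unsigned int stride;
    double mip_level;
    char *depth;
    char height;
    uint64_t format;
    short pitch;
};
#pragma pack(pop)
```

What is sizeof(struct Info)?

@0: layer [8B, align 4] → 8
@8: width [4B, align 4] → 12
@12: channels [26B, align 2] → 38
+2 pad (align 4)
@40: stride [4B, align 4] → 44
@44: mip_level [8B, align 4] → 52
@52: depth [8B, align 4] → 60
@60: height [1B, align 1] → 61
+3 pad (align 4)
@64: format [8B, align 4] → 72
@72: pitch [2B, align 2] → 74
+2 tail pad (align 4)
size 76, align 4

76 bytes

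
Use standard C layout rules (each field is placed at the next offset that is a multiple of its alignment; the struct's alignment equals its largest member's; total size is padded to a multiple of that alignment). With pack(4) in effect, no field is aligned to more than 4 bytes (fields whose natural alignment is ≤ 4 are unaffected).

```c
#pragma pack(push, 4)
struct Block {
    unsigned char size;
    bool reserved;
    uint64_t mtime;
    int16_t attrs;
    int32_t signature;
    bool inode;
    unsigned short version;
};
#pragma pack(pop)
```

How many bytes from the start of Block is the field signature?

size at 0 (size 1, align 1) → ends 1
reserved at 1 (size 1, align 1) → ends 2
pad 2 to align 4 for mtime
mtime at 4 (size 8, align 4) → ends 12
attrs at 12 (size 2, align 2) → ends 14
pad 2 to align 4 for signature
signature at 16 (size 4, align 4) → ends 20

16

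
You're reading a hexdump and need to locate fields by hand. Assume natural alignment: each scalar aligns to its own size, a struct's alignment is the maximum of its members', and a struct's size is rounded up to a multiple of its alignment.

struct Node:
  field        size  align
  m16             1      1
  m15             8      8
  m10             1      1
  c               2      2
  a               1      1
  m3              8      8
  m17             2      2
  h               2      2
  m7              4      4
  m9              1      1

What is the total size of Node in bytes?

m16 at 0 (size 1, align 1) → ends 1
pad 7 to align 8 for m15
m15 at 8 (size 8, align 8) → ends 16
m10 at 16 (size 1, align 1) → ends 17
pad 1 to align 2 for c
c at 18 (size 2, align 2) → ends 20
a at 20 (size 1, align 1) → ends 21
pad 3 to align 8 for m3
m3 at 24 (size 8, align 8) → ends 32
m17 at 32 (size 2, align 2) → ends 34
h at 34 (size 2, align 2) → ends 36
m7 at 36 (size 4, align 4) → ends 40
m9 at 40 (size 1, align 1) → ends 41
tail pad 7 to reach multiple of 8
total 48 bytes, alignment 8

48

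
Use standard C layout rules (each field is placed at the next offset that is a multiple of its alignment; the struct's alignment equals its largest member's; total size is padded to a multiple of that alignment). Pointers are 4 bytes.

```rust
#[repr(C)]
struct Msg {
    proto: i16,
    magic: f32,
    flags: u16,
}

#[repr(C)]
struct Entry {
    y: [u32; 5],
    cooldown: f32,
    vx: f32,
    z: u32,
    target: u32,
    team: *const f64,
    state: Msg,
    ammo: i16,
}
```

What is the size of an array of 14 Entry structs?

784

Msg: 0..2  proto  (2B, 2-aligned); 2..4  -- padding (2B); 4..8  magic  (4B, 4-aligned); 8..10  flags  (2B, 2-aligned); 10..12  -- tail padding (2B); sizeof = 12, alignof = 4
0..20  y  (20B, 4-aligned)
20..24  cooldown  (4B, 4-aligned)
24..28  vx  (4B, 4-aligned)
28..32  z  (4B, 4-aligned)
32..36  target  (4B, 4-aligned)
36..40  team  (4B, 4-aligned)
40..52  state  (12B, 4-aligned)
52..54  ammo  (2B, 2-aligned)
54..56  -- tail padding (2B)
sizeof = 56, alignof = 4
array of 14: 14 × 56 = 784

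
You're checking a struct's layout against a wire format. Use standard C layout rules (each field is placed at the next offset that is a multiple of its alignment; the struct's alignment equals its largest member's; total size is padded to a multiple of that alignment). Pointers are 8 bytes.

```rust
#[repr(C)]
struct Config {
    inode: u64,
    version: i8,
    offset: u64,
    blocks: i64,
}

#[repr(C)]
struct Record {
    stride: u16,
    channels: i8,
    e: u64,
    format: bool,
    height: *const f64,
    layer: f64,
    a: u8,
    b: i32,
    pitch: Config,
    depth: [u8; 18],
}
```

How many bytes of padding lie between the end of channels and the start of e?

5

Config: inode at 0 (size 8, align 8) → ends 8; version at 8 (size 1, align 1) → ends 9; pad 7 to align 8 for offset; offset at 16 (size 8, align 8) → ends 24; blocks at 24 (size 8, align 8) → ends 32; total 32 bytes, alignment 8
stride at 0 (size 2, align 2) → ends 2
channels at 2 (size 1, align 1) → ends 3
pad 5 to align 8 for e
e at 8 (size 8, align 8) → ends 16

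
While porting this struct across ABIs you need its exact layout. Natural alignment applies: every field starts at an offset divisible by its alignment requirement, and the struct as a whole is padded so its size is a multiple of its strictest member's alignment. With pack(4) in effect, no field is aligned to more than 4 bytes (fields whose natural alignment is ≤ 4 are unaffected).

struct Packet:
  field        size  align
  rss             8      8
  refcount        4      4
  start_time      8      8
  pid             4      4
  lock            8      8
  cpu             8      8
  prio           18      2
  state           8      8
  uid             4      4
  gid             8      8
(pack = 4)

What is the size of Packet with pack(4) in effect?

rss at 0 (size 8, align 4) → ends 8
refcount at 8 (size 4, align 4) → ends 12
start_time at 12 (size 8, align 4) → ends 20
pid at 20 (size 4, align 4) → ends 24
lock at 24 (size 8, align 4) → ends 32
cpu at 32 (size 8, align 4) → ends 40
prio at 40 (size 18, align 2) → ends 58
pad 2 to align 4 for state
state at 60 (size 8, align 4) → ends 68
uid at 68 (size 4, align 4) → ends 72
gid at 72 (size 8, align 4) → ends 80
total 80 bytes, alignment 4

80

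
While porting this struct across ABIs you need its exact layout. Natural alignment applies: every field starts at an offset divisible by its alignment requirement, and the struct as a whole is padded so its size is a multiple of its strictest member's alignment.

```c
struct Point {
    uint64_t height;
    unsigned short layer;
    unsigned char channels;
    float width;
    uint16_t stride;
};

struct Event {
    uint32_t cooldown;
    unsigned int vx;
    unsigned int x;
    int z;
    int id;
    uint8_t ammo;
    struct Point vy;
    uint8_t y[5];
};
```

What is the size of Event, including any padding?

Point: @0: height [8B, align 8] → 8; @8: layer [2B, align 2] → 10; @10: channels [1B, align 1] → 11; +1 pad (align 4); @12: width [4B, align 4] → 16; @16: stride [2B, align 2] → 18; +6 tail pad (align 8); size 24, align 8
@0: cooldown [4B, align 4] → 4
@4: vx [4B, align 4] → 8
@8: x [4B, align 4] → 12
@12: z [4B, align 4] → 16
@16: id [4B, align 4] → 20
@20: ammo [1B, align 1] → 21
+3 pad (align 8)
@24: vy [24B, align 8] → 48
@48: y [5B, align 1] → 53
+3 tail pad (align 8)
size 56, align 8

56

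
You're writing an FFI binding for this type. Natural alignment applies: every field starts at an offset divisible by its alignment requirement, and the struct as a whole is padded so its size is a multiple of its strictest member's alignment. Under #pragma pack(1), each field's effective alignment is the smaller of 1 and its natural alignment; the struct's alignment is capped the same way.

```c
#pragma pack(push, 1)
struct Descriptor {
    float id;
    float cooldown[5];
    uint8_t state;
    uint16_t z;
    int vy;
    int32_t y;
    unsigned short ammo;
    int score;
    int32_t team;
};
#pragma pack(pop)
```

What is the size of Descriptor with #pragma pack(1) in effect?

45

@0: id [4B, align 1] → 4
@4: cooldown [20B, align 1] → 24
@24: state [1B, align 1] → 25
@25: z [2B, align 1] → 27
@27: vy [4B, align 1] → 31
@31: y [4B, align 1] → 35
@35: ammo [2B, align 1] → 37
@37: score [4B, align 1] → 41
@41: team [4B, align 1] → 45
size 45, align 1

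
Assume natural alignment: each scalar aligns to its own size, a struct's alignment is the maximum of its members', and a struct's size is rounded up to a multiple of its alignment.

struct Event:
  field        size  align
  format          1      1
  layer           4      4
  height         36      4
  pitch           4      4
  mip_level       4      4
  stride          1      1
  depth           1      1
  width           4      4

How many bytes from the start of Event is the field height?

8

format at 0 (size 1, align 1) → ends 1
pad 3 to align 4 for layer
layer at 4 (size 4, align 4) → ends 8
height at 8 (size 36, align 4) → ends 44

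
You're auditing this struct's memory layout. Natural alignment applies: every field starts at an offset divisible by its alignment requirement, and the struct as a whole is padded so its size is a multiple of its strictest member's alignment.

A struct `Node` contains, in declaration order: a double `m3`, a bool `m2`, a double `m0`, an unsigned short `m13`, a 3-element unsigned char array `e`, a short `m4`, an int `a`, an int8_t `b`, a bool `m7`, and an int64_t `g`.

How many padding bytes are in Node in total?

10

@0: m3 [8B, align 8] → 8
@8: m2 [1B, align 1] → 9
+7 pad (align 8)
@16: m0 [8B, align 8] → 24
@24: m13 [2B, align 2] → 26
@26: e [3B, align 1] → 29
+1 pad (align 2)
@30: m4 [2B, align 2] → 32
@32: a [4B, align 4] → 36
@36: b [1B, align 1] → 37
@37: m7 [1B, align 1] → 38
+2 pad (align 8)
@40: g [8B, align 8] → 48
size 48, align 8
data bytes 38, size 48 → padding 10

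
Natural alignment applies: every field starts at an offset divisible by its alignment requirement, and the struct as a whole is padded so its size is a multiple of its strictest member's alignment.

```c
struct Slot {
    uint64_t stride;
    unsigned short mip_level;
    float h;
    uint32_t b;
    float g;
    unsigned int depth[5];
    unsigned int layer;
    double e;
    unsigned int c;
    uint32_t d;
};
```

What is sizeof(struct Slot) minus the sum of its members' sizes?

0..8  stride  (8B, 8-aligned)
8..10  mip_level  (2B, 2-aligned)
10..12  -- padding (2B)
12..16  h  (4B, 4-aligned)
16..20  b  (4B, 4-aligned)
20..24  g  (4B, 4-aligned)
24..44  depth  (20B, 4-aligned)
44..48  layer  (4B, 4-aligned)
48..56  e  (8B, 8-aligned)
56..60  c  (4B, 4-aligned)
60..64  d  (4B, 4-aligned)
sizeof = 64, alignof = 8
data bytes 62, size 64 → padding 2

2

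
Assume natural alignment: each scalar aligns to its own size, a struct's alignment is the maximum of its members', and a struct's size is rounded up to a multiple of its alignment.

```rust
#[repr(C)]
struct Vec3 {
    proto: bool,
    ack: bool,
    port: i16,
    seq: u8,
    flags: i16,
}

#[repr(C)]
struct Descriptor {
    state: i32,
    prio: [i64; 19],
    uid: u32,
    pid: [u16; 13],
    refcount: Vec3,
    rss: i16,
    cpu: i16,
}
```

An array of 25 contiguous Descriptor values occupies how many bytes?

5200

Vec3: proto at 0 (size 1, align 1) → ends 1; ack at 1 (size 1, align 1) → ends 2; port at 2 (size 2, align 2) → ends 4; seq at 4 (size 1, align 1) → ends 5; pad 1 to align 2 for flags; flags at 6 (size 2, align 2) → ends 8; total 8 bytes, alignment 2
state at 0 (size 4, align 4) → ends 4
pad 4 to align 8 for prio
prio at 8 (size 152, align 8) → ends 160
uid at 160 (size 4, align 4) → ends 164
pid at 164 (size 26, align 2) → ends 190
refcount at 190 (size 8, align 2) → ends 198
rss at 198 (size 2, align 2) → ends 200
cpu at 200 (size 2, align 2) → ends 202
tail pad 6 to reach multiple of 8
total 208 bytes, alignment 8
array of 25: 25 × 208 = 5200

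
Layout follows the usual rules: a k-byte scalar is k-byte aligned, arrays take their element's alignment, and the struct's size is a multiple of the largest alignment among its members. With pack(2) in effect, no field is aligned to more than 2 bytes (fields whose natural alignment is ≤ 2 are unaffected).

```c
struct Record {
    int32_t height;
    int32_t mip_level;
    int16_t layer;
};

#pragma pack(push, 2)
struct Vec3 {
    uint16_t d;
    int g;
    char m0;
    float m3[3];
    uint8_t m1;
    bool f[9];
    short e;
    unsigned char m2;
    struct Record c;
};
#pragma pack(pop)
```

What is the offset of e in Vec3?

30

Record: height at 0 (size 4, align 4) → ends 4; mip_level at 4 (size 4, align 4) → ends 8; layer at 8 (size 2, align 2) → ends 10; tail pad 2 to reach multiple of 4; total 12 bytes, alignment 4
d at 0 (size 2, align 2) → ends 2
g at 2 (size 4, align 2) → ends 6
m0 at 6 (size 1, align 1) → ends 7
pad 1 to align 2 for m3
m3 at 8 (size 12, align 2) → ends 20
m1 at 20 (size 1, align 1) → ends 21
f at 21 (size 9, align 1) → ends 30
e at 30 (size 2, align 2) → ends 32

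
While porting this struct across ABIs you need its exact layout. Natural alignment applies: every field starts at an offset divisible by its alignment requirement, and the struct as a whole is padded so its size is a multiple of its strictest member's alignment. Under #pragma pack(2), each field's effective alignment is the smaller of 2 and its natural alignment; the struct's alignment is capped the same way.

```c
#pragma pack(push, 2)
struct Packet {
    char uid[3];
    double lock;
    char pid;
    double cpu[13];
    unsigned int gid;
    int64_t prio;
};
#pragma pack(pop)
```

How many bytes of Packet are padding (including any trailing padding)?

uid at 0 (size 3, align 1) → ends 3
pad 1 to align 2 for lock
lock at 4 (size 8, align 2) → ends 12
pid at 12 (size 1, align 1) → ends 13
pad 1 to align 2 for cpu
cpu at 14 (size 104, align 2) → ends 118
gid at 118 (size 4, align 2) → ends 122
prio at 122 (size 8, align 2) → ends 130
total 130 bytes, alignment 2
data bytes 128, size 130 → padding 2

2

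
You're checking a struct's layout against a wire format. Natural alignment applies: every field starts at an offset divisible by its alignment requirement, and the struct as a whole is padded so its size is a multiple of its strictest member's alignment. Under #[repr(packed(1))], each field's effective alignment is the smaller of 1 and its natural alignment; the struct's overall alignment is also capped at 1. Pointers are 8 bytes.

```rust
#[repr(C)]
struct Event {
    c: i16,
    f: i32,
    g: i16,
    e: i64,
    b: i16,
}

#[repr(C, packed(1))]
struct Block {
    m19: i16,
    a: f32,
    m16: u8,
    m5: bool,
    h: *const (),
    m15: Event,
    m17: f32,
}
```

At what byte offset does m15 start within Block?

16

Event: c at 0 (size 2, align 2) → ends 2; pad 2 to align 4 for f; f at 4 (size 4, align 4) → ends 8; g at 8 (size 2, align 2) → ends 10; pad 6 to align 8 for e; e at 16 (size 8, align 8) → ends 24; b at 24 (size 2, align 2) → ends 26; tail pad 6 to reach multiple of 8; total 32 bytes, alignment 8
m19 at 0 (size 2, align 1) → ends 2
a at 2 (size 4, align 1) → ends 6
m16 at 6 (size 1, align 1) → ends 7
m5 at 7 (size 1, align 1) → ends 8
h at 8 (size 8, align 1) → ends 16
m15 at 16 (size 32, align 1) → ends 48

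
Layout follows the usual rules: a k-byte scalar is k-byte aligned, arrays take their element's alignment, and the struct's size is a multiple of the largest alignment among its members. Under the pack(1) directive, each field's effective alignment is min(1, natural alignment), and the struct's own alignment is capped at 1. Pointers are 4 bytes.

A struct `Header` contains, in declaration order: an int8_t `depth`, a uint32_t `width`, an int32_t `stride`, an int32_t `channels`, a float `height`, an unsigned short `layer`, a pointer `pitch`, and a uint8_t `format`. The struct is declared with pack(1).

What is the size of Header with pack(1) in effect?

24

depth at 0 (size 1, align 1) → ends 1
width at 1 (size 4, align 1) → ends 5
stride at 5 (size 4, align 1) → ends 9
channels at 9 (size 4, align 1) → ends 13
height at 13 (size 4, align 1) → ends 17
layer at 17 (size 2, align 1) → ends 19
pitch at 19 (size 4, align 1) → ends 23
format at 23 (size 1, align 1) → ends 24
total 24 bytes, alignment 1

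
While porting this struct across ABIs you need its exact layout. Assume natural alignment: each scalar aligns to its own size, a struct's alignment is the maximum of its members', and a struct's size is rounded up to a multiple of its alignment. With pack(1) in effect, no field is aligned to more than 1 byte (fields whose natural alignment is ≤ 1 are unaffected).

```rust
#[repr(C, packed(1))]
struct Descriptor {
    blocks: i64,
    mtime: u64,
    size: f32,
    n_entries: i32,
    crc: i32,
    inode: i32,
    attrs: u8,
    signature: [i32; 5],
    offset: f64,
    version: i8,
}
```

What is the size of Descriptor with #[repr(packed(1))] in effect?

62

blocks at 0 (size 8, align 1) → ends 8
mtime at 8 (size 8, align 1) → ends 16
size at 16 (size 4, align 1) → ends 20
n_entries at 20 (size 4, align 1) → ends 24
crc at 24 (size 4, align 1) → ends 28
inode at 28 (size 4, align 1) → ends 32
attrs at 32 (size 1, align 1) → ends 33
signature at 33 (size 20, align 1) → ends 53
offset at 53 (size 8, align 1) → ends 61
version at 61 (size 1, align 1) → ends 62
total 62 bytes, alignment 1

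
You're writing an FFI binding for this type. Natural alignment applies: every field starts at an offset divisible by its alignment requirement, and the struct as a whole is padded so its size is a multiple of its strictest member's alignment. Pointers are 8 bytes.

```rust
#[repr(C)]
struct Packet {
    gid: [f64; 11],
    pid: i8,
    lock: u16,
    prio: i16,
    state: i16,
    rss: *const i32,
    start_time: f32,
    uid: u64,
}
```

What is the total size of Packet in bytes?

gid at 0 (size 88, align 8) → ends 88
pid at 88 (size 1, align 1) → ends 89
pad 1 to align 2 for lock
lock at 90 (size 2, align 2) → ends 92
prio at 92 (size 2, align 2) → ends 94
state at 94 (size 2, align 2) → ends 96
rss at 96 (size 8, align 8) → ends 104
start_time at 104 (size 4, align 4) → ends 108
pad 4 to align 8 for uid
uid at 112 (size 8, align 8) → ends 120
total 120 bytes, alignment 8

120 bytes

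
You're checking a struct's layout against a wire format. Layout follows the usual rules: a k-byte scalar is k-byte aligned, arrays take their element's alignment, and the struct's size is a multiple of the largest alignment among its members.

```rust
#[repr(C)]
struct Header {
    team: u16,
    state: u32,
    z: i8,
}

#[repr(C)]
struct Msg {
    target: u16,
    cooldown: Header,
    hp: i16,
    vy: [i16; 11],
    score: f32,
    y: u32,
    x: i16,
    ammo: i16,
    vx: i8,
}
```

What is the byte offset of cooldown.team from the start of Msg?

4

Header: 0..2  team  (2B, 2-aligned); 2..4  -- padding (2B); 4..8  state  (4B, 4-aligned); 8..9  z  (1B, 1-aligned); 9..12  -- tail padding (3B); sizeof = 12, alignof = 4
0..2  target  (2B, 2-aligned)
2..4  -- padding (2B)
4..16  cooldown  (12B, 4-aligned)
within Header: team at 0
4 + 0 = 4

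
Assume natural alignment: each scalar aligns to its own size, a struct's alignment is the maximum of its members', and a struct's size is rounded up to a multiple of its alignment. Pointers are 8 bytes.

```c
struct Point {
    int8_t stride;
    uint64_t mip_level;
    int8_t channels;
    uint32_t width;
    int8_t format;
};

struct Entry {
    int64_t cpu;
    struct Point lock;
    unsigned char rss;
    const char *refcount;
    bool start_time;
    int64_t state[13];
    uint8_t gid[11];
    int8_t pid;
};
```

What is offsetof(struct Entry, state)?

Point: @0: stride [1B, align 1] → 1; +7 pad (align 8); @8: mip_level [8B, align 8] → 16; @16: channels [1B, align 1] → 17; +3 pad (align 4); @20: width [4B, align 4] → 24; @24: format [1B, align 1] → 25; +7 tail pad (align 8); size 32, align 8
@0: cpu [8B, align 8] → 8
@8: lock [32B, align 8] → 40
@40: rss [1B, align 1] → 41
+7 pad (align 8)
@48: refcount [8B, align 8] → 56
@56: start_time [1B, align 1] → 57
+7 pad (align 8)
@64: state [104B, align 8] → 168

64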